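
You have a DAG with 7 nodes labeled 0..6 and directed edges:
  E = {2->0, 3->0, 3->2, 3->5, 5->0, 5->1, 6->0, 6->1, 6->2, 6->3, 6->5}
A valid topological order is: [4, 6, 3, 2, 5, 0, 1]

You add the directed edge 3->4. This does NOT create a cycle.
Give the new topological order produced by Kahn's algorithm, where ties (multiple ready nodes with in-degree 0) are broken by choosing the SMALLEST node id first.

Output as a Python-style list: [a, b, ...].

Old toposort: [4, 6, 3, 2, 5, 0, 1]
Added edge: 3->4
Position of 3 (2) > position of 4 (0). Must reorder: 3 must now come before 4.
Run Kahn's algorithm (break ties by smallest node id):
  initial in-degrees: [4, 2, 2, 1, 1, 2, 0]
  ready (indeg=0): [6]
  pop 6: indeg[0]->3; indeg[1]->1; indeg[2]->1; indeg[3]->0; indeg[5]->1 | ready=[3] | order so far=[6]
  pop 3: indeg[0]->2; indeg[2]->0; indeg[4]->0; indeg[5]->0 | ready=[2, 4, 5] | order so far=[6, 3]
  pop 2: indeg[0]->1 | ready=[4, 5] | order so far=[6, 3, 2]
  pop 4: no out-edges | ready=[5] | order so far=[6, 3, 2, 4]
  pop 5: indeg[0]->0; indeg[1]->0 | ready=[0, 1] | order so far=[6, 3, 2, 4, 5]
  pop 0: no out-edges | ready=[1] | order so far=[6, 3, 2, 4, 5, 0]
  pop 1: no out-edges | ready=[] | order so far=[6, 3, 2, 4, 5, 0, 1]
  Result: [6, 3, 2, 4, 5, 0, 1]

Answer: [6, 3, 2, 4, 5, 0, 1]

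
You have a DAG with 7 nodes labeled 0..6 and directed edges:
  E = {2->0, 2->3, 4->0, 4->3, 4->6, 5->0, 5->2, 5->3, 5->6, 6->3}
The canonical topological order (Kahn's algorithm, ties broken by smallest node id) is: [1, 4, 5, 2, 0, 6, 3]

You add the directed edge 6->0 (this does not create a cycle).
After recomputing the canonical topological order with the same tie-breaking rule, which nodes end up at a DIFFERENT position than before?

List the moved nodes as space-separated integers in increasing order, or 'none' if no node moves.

Old toposort: [1, 4, 5, 2, 0, 6, 3]
Added edge 6->0
Recompute Kahn (smallest-id tiebreak):
  initial in-degrees: [4, 0, 1, 4, 0, 0, 2]
  ready (indeg=0): [1, 4, 5]
  pop 1: no out-edges | ready=[4, 5] | order so far=[1]
  pop 4: indeg[0]->3; indeg[3]->3; indeg[6]->1 | ready=[5] | order so far=[1, 4]
  pop 5: indeg[0]->2; indeg[2]->0; indeg[3]->2; indeg[6]->0 | ready=[2, 6] | order so far=[1, 4, 5]
  pop 2: indeg[0]->1; indeg[3]->1 | ready=[6] | order so far=[1, 4, 5, 2]
  pop 6: indeg[0]->0; indeg[3]->0 | ready=[0, 3] | order so far=[1, 4, 5, 2, 6]
  pop 0: no out-edges | ready=[3] | order so far=[1, 4, 5, 2, 6, 0]
  pop 3: no out-edges | ready=[] | order so far=[1, 4, 5, 2, 6, 0, 3]
New canonical toposort: [1, 4, 5, 2, 6, 0, 3]
Compare positions:
  Node 0: index 4 -> 5 (moved)
  Node 1: index 0 -> 0 (same)
  Node 2: index 3 -> 3 (same)
  Node 3: index 6 -> 6 (same)
  Node 4: index 1 -> 1 (same)
  Node 5: index 2 -> 2 (same)
  Node 6: index 5 -> 4 (moved)
Nodes that changed position: 0 6

Answer: 0 6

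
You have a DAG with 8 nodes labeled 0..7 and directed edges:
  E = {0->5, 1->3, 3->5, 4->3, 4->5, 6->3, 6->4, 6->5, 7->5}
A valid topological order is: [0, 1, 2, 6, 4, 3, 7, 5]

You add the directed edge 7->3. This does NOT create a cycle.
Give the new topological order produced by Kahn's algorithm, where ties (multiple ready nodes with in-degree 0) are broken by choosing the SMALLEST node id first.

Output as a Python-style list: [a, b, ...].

Answer: [0, 1, 2, 6, 4, 7, 3, 5]

Derivation:
Old toposort: [0, 1, 2, 6, 4, 3, 7, 5]
Added edge: 7->3
Position of 7 (6) > position of 3 (5). Must reorder: 7 must now come before 3.
Run Kahn's algorithm (break ties by smallest node id):
  initial in-degrees: [0, 0, 0, 4, 1, 5, 0, 0]
  ready (indeg=0): [0, 1, 2, 6, 7]
  pop 0: indeg[5]->4 | ready=[1, 2, 6, 7] | order so far=[0]
  pop 1: indeg[3]->3 | ready=[2, 6, 7] | order so far=[0, 1]
  pop 2: no out-edges | ready=[6, 7] | order so far=[0, 1, 2]
  pop 6: indeg[3]->2; indeg[4]->0; indeg[5]->3 | ready=[4, 7] | order so far=[0, 1, 2, 6]
  pop 4: indeg[3]->1; indeg[5]->2 | ready=[7] | order so far=[0, 1, 2, 6, 4]
  pop 7: indeg[3]->0; indeg[5]->1 | ready=[3] | order so far=[0, 1, 2, 6, 4, 7]
  pop 3: indeg[5]->0 | ready=[5] | order so far=[0, 1, 2, 6, 4, 7, 3]
  pop 5: no out-edges | ready=[] | order so far=[0, 1, 2, 6, 4, 7, 3, 5]
  Result: [0, 1, 2, 6, 4, 7, 3, 5]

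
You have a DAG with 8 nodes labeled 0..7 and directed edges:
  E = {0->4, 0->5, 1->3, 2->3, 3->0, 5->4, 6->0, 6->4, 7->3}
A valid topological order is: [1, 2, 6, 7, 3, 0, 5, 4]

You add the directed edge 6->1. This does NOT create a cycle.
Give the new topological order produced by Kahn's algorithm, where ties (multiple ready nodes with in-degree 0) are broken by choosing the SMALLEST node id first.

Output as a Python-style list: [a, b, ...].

Answer: [2, 6, 1, 7, 3, 0, 5, 4]

Derivation:
Old toposort: [1, 2, 6, 7, 3, 0, 5, 4]
Added edge: 6->1
Position of 6 (2) > position of 1 (0). Must reorder: 6 must now come before 1.
Run Kahn's algorithm (break ties by smallest node id):
  initial in-degrees: [2, 1, 0, 3, 3, 1, 0, 0]
  ready (indeg=0): [2, 6, 7]
  pop 2: indeg[3]->2 | ready=[6, 7] | order so far=[2]
  pop 6: indeg[0]->1; indeg[1]->0; indeg[4]->2 | ready=[1, 7] | order so far=[2, 6]
  pop 1: indeg[3]->1 | ready=[7] | order so far=[2, 6, 1]
  pop 7: indeg[3]->0 | ready=[3] | order so far=[2, 6, 1, 7]
  pop 3: indeg[0]->0 | ready=[0] | order so far=[2, 6, 1, 7, 3]
  pop 0: indeg[4]->1; indeg[5]->0 | ready=[5] | order so far=[2, 6, 1, 7, 3, 0]
  pop 5: indeg[4]->0 | ready=[4] | order so far=[2, 6, 1, 7, 3, 0, 5]
  pop 4: no out-edges | ready=[] | order so far=[2, 6, 1, 7, 3, 0, 5, 4]
  Result: [2, 6, 1, 7, 3, 0, 5, 4]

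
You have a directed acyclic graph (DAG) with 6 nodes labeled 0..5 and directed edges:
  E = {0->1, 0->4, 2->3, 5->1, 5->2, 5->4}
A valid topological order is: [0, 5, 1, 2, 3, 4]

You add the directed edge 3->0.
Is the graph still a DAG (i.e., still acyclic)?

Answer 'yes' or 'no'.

Answer: yes

Derivation:
Given toposort: [0, 5, 1, 2, 3, 4]
Position of 3: index 4; position of 0: index 0
New edge 3->0: backward (u after v in old order)
Backward edge: old toposort is now invalid. Check if this creates a cycle.
Does 0 already reach 3? Reachable from 0: [0, 1, 4]. NO -> still a DAG (reorder needed).
Still a DAG? yes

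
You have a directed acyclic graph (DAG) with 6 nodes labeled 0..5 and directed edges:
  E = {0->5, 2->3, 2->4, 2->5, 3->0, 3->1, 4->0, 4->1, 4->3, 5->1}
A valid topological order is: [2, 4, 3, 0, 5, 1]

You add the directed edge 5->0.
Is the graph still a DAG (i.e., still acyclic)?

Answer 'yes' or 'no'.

Given toposort: [2, 4, 3, 0, 5, 1]
Position of 5: index 4; position of 0: index 3
New edge 5->0: backward (u after v in old order)
Backward edge: old toposort is now invalid. Check if this creates a cycle.
Does 0 already reach 5? Reachable from 0: [0, 1, 5]. YES -> cycle!
Still a DAG? no

Answer: no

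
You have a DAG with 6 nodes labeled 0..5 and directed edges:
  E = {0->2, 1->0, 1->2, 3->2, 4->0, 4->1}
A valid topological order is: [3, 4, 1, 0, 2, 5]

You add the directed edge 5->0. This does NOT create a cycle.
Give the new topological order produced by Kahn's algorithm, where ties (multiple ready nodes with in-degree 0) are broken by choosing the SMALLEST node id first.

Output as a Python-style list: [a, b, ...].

Old toposort: [3, 4, 1, 0, 2, 5]
Added edge: 5->0
Position of 5 (5) > position of 0 (3). Must reorder: 5 must now come before 0.
Run Kahn's algorithm (break ties by smallest node id):
  initial in-degrees: [3, 1, 3, 0, 0, 0]
  ready (indeg=0): [3, 4, 5]
  pop 3: indeg[2]->2 | ready=[4, 5] | order so far=[3]
  pop 4: indeg[0]->2; indeg[1]->0 | ready=[1, 5] | order so far=[3, 4]
  pop 1: indeg[0]->1; indeg[2]->1 | ready=[5] | order so far=[3, 4, 1]
  pop 5: indeg[0]->0 | ready=[0] | order so far=[3, 4, 1, 5]
  pop 0: indeg[2]->0 | ready=[2] | order so far=[3, 4, 1, 5, 0]
  pop 2: no out-edges | ready=[] | order so far=[3, 4, 1, 5, 0, 2]
  Result: [3, 4, 1, 5, 0, 2]

Answer: [3, 4, 1, 5, 0, 2]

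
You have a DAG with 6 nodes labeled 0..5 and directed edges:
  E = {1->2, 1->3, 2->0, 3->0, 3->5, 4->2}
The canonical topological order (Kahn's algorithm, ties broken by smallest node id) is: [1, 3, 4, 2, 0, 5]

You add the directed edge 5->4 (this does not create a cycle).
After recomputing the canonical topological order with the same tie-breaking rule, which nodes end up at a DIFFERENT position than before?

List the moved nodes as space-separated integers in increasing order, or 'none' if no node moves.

Old toposort: [1, 3, 4, 2, 0, 5]
Added edge 5->4
Recompute Kahn (smallest-id tiebreak):
  initial in-degrees: [2, 0, 2, 1, 1, 1]
  ready (indeg=0): [1]
  pop 1: indeg[2]->1; indeg[3]->0 | ready=[3] | order so far=[1]
  pop 3: indeg[0]->1; indeg[5]->0 | ready=[5] | order so far=[1, 3]
  pop 5: indeg[4]->0 | ready=[4] | order so far=[1, 3, 5]
  pop 4: indeg[2]->0 | ready=[2] | order so far=[1, 3, 5, 4]
  pop 2: indeg[0]->0 | ready=[0] | order so far=[1, 3, 5, 4, 2]
  pop 0: no out-edges | ready=[] | order so far=[1, 3, 5, 4, 2, 0]
New canonical toposort: [1, 3, 5, 4, 2, 0]
Compare positions:
  Node 0: index 4 -> 5 (moved)
  Node 1: index 0 -> 0 (same)
  Node 2: index 3 -> 4 (moved)
  Node 3: index 1 -> 1 (same)
  Node 4: index 2 -> 3 (moved)
  Node 5: index 5 -> 2 (moved)
Nodes that changed position: 0 2 4 5

Answer: 0 2 4 5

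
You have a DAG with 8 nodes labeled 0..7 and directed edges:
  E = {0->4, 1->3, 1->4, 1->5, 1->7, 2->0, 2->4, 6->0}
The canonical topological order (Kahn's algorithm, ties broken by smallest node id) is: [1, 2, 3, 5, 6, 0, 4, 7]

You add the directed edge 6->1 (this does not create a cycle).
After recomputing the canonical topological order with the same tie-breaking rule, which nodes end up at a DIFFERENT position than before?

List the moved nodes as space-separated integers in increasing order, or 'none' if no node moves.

Answer: 0 1 2 3 4 5 6

Derivation:
Old toposort: [1, 2, 3, 5, 6, 0, 4, 7]
Added edge 6->1
Recompute Kahn (smallest-id tiebreak):
  initial in-degrees: [2, 1, 0, 1, 3, 1, 0, 1]
  ready (indeg=0): [2, 6]
  pop 2: indeg[0]->1; indeg[4]->2 | ready=[6] | order so far=[2]
  pop 6: indeg[0]->0; indeg[1]->0 | ready=[0, 1] | order so far=[2, 6]
  pop 0: indeg[4]->1 | ready=[1] | order so far=[2, 6, 0]
  pop 1: indeg[3]->0; indeg[4]->0; indeg[5]->0; indeg[7]->0 | ready=[3, 4, 5, 7] | order so far=[2, 6, 0, 1]
  pop 3: no out-edges | ready=[4, 5, 7] | order so far=[2, 6, 0, 1, 3]
  pop 4: no out-edges | ready=[5, 7] | order so far=[2, 6, 0, 1, 3, 4]
  pop 5: no out-edges | ready=[7] | order so far=[2, 6, 0, 1, 3, 4, 5]
  pop 7: no out-edges | ready=[] | order so far=[2, 6, 0, 1, 3, 4, 5, 7]
New canonical toposort: [2, 6, 0, 1, 3, 4, 5, 7]
Compare positions:
  Node 0: index 5 -> 2 (moved)
  Node 1: index 0 -> 3 (moved)
  Node 2: index 1 -> 0 (moved)
  Node 3: index 2 -> 4 (moved)
  Node 4: index 6 -> 5 (moved)
  Node 5: index 3 -> 6 (moved)
  Node 6: index 4 -> 1 (moved)
  Node 7: index 7 -> 7 (same)
Nodes that changed position: 0 1 2 3 4 5 6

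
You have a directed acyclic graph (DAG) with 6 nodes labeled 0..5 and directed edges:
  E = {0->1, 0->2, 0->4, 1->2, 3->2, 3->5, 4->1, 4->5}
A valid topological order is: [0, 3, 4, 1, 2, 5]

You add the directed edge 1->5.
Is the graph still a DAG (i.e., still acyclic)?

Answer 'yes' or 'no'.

Answer: yes

Derivation:
Given toposort: [0, 3, 4, 1, 2, 5]
Position of 1: index 3; position of 5: index 5
New edge 1->5: forward
Forward edge: respects the existing order. Still a DAG, same toposort still valid.
Still a DAG? yes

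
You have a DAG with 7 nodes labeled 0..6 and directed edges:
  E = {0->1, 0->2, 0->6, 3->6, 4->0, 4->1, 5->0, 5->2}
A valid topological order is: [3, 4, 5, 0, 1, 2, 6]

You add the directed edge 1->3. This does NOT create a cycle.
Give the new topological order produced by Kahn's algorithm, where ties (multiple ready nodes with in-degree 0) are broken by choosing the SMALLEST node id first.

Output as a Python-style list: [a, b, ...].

Old toposort: [3, 4, 5, 0, 1, 2, 6]
Added edge: 1->3
Position of 1 (4) > position of 3 (0). Must reorder: 1 must now come before 3.
Run Kahn's algorithm (break ties by smallest node id):
  initial in-degrees: [2, 2, 2, 1, 0, 0, 2]
  ready (indeg=0): [4, 5]
  pop 4: indeg[0]->1; indeg[1]->1 | ready=[5] | order so far=[4]
  pop 5: indeg[0]->0; indeg[2]->1 | ready=[0] | order so far=[4, 5]
  pop 0: indeg[1]->0; indeg[2]->0; indeg[6]->1 | ready=[1, 2] | order so far=[4, 5, 0]
  pop 1: indeg[3]->0 | ready=[2, 3] | order so far=[4, 5, 0, 1]
  pop 2: no out-edges | ready=[3] | order so far=[4, 5, 0, 1, 2]
  pop 3: indeg[6]->0 | ready=[6] | order so far=[4, 5, 0, 1, 2, 3]
  pop 6: no out-edges | ready=[] | order so far=[4, 5, 0, 1, 2, 3, 6]
  Result: [4, 5, 0, 1, 2, 3, 6]

Answer: [4, 5, 0, 1, 2, 3, 6]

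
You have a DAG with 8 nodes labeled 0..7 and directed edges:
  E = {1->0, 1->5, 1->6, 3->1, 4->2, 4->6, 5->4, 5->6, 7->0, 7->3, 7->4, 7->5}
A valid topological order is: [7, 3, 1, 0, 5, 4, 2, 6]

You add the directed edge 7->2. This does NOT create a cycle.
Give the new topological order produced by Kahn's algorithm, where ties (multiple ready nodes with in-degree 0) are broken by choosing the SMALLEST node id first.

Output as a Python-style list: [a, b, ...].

Answer: [7, 3, 1, 0, 5, 4, 2, 6]

Derivation:
Old toposort: [7, 3, 1, 0, 5, 4, 2, 6]
Added edge: 7->2
Position of 7 (0) < position of 2 (6). Old order still valid.
Run Kahn's algorithm (break ties by smallest node id):
  initial in-degrees: [2, 1, 2, 1, 2, 2, 3, 0]
  ready (indeg=0): [7]
  pop 7: indeg[0]->1; indeg[2]->1; indeg[3]->0; indeg[4]->1; indeg[5]->1 | ready=[3] | order so far=[7]
  pop 3: indeg[1]->0 | ready=[1] | order so far=[7, 3]
  pop 1: indeg[0]->0; indeg[5]->0; indeg[6]->2 | ready=[0, 5] | order so far=[7, 3, 1]
  pop 0: no out-edges | ready=[5] | order so far=[7, 3, 1, 0]
  pop 5: indeg[4]->0; indeg[6]->1 | ready=[4] | order so far=[7, 3, 1, 0, 5]
  pop 4: indeg[2]->0; indeg[6]->0 | ready=[2, 6] | order so far=[7, 3, 1, 0, 5, 4]
  pop 2: no out-edges | ready=[6] | order so far=[7, 3, 1, 0, 5, 4, 2]
  pop 6: no out-edges | ready=[] | order so far=[7, 3, 1, 0, 5, 4, 2, 6]
  Result: [7, 3, 1, 0, 5, 4, 2, 6]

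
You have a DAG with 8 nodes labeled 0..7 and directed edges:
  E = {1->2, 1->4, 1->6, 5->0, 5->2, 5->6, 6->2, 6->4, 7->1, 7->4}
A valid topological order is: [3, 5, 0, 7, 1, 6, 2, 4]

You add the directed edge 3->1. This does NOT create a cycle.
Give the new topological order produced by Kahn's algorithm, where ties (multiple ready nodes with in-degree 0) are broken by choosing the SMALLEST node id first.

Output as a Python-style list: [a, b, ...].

Old toposort: [3, 5, 0, 7, 1, 6, 2, 4]
Added edge: 3->1
Position of 3 (0) < position of 1 (4). Old order still valid.
Run Kahn's algorithm (break ties by smallest node id):
  initial in-degrees: [1, 2, 3, 0, 3, 0, 2, 0]
  ready (indeg=0): [3, 5, 7]
  pop 3: indeg[1]->1 | ready=[5, 7] | order so far=[3]
  pop 5: indeg[0]->0; indeg[2]->2; indeg[6]->1 | ready=[0, 7] | order so far=[3, 5]
  pop 0: no out-edges | ready=[7] | order so far=[3, 5, 0]
  pop 7: indeg[1]->0; indeg[4]->2 | ready=[1] | order so far=[3, 5, 0, 7]
  pop 1: indeg[2]->1; indeg[4]->1; indeg[6]->0 | ready=[6] | order so far=[3, 5, 0, 7, 1]
  pop 6: indeg[2]->0; indeg[4]->0 | ready=[2, 4] | order so far=[3, 5, 0, 7, 1, 6]
  pop 2: no out-edges | ready=[4] | order so far=[3, 5, 0, 7, 1, 6, 2]
  pop 4: no out-edges | ready=[] | order so far=[3, 5, 0, 7, 1, 6, 2, 4]
  Result: [3, 5, 0, 7, 1, 6, 2, 4]

Answer: [3, 5, 0, 7, 1, 6, 2, 4]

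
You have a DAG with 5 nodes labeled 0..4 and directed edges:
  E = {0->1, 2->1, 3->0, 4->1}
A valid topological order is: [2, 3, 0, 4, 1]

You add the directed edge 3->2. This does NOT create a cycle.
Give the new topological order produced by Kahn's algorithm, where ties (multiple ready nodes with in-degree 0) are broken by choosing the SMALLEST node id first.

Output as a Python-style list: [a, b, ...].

Old toposort: [2, 3, 0, 4, 1]
Added edge: 3->2
Position of 3 (1) > position of 2 (0). Must reorder: 3 must now come before 2.
Run Kahn's algorithm (break ties by smallest node id):
  initial in-degrees: [1, 3, 1, 0, 0]
  ready (indeg=0): [3, 4]
  pop 3: indeg[0]->0; indeg[2]->0 | ready=[0, 2, 4] | order so far=[3]
  pop 0: indeg[1]->2 | ready=[2, 4] | order so far=[3, 0]
  pop 2: indeg[1]->1 | ready=[4] | order so far=[3, 0, 2]
  pop 4: indeg[1]->0 | ready=[1] | order so far=[3, 0, 2, 4]
  pop 1: no out-edges | ready=[] | order so far=[3, 0, 2, 4, 1]
  Result: [3, 0, 2, 4, 1]

Answer: [3, 0, 2, 4, 1]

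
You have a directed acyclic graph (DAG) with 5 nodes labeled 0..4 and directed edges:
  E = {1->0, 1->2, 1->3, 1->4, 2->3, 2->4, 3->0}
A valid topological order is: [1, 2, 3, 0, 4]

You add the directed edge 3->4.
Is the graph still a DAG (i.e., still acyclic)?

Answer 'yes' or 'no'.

Answer: yes

Derivation:
Given toposort: [1, 2, 3, 0, 4]
Position of 3: index 2; position of 4: index 4
New edge 3->4: forward
Forward edge: respects the existing order. Still a DAG, same toposort still valid.
Still a DAG? yes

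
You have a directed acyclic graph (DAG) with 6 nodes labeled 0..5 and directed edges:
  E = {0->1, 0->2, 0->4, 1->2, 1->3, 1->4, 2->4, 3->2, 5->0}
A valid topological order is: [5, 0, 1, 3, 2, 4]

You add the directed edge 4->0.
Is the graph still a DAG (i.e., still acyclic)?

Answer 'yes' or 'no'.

Answer: no

Derivation:
Given toposort: [5, 0, 1, 3, 2, 4]
Position of 4: index 5; position of 0: index 1
New edge 4->0: backward (u after v in old order)
Backward edge: old toposort is now invalid. Check if this creates a cycle.
Does 0 already reach 4? Reachable from 0: [0, 1, 2, 3, 4]. YES -> cycle!
Still a DAG? no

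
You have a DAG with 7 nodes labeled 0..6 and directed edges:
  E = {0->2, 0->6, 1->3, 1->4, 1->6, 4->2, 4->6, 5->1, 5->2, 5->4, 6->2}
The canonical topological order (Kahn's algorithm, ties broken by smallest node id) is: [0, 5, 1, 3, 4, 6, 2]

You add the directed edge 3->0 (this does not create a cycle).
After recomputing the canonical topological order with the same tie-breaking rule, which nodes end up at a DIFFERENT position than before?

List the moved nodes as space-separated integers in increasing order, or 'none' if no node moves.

Old toposort: [0, 5, 1, 3, 4, 6, 2]
Added edge 3->0
Recompute Kahn (smallest-id tiebreak):
  initial in-degrees: [1, 1, 4, 1, 2, 0, 3]
  ready (indeg=0): [5]
  pop 5: indeg[1]->0; indeg[2]->3; indeg[4]->1 | ready=[1] | order so far=[5]
  pop 1: indeg[3]->0; indeg[4]->0; indeg[6]->2 | ready=[3, 4] | order so far=[5, 1]
  pop 3: indeg[0]->0 | ready=[0, 4] | order so far=[5, 1, 3]
  pop 0: indeg[2]->2; indeg[6]->1 | ready=[4] | order so far=[5, 1, 3, 0]
  pop 4: indeg[2]->1; indeg[6]->0 | ready=[6] | order so far=[5, 1, 3, 0, 4]
  pop 6: indeg[2]->0 | ready=[2] | order so far=[5, 1, 3, 0, 4, 6]
  pop 2: no out-edges | ready=[] | order so far=[5, 1, 3, 0, 4, 6, 2]
New canonical toposort: [5, 1, 3, 0, 4, 6, 2]
Compare positions:
  Node 0: index 0 -> 3 (moved)
  Node 1: index 2 -> 1 (moved)
  Node 2: index 6 -> 6 (same)
  Node 3: index 3 -> 2 (moved)
  Node 4: index 4 -> 4 (same)
  Node 5: index 1 -> 0 (moved)
  Node 6: index 5 -> 5 (same)
Nodes that changed position: 0 1 3 5

Answer: 0 1 3 5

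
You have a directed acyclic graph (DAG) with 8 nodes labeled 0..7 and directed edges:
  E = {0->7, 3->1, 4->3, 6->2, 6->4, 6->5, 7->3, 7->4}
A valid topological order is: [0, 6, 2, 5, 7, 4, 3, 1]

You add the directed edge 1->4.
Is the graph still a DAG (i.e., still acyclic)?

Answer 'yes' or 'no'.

Given toposort: [0, 6, 2, 5, 7, 4, 3, 1]
Position of 1: index 7; position of 4: index 5
New edge 1->4: backward (u after v in old order)
Backward edge: old toposort is now invalid. Check if this creates a cycle.
Does 4 already reach 1? Reachable from 4: [1, 3, 4]. YES -> cycle!
Still a DAG? no

Answer: no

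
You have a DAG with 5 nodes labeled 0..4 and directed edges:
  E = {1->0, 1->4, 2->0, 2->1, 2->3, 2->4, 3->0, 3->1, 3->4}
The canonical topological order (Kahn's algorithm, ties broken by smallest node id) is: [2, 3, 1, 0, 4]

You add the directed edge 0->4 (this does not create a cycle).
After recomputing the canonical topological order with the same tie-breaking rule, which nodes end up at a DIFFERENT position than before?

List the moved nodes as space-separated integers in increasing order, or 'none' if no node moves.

Old toposort: [2, 3, 1, 0, 4]
Added edge 0->4
Recompute Kahn (smallest-id tiebreak):
  initial in-degrees: [3, 2, 0, 1, 4]
  ready (indeg=0): [2]
  pop 2: indeg[0]->2; indeg[1]->1; indeg[3]->0; indeg[4]->3 | ready=[3] | order so far=[2]
  pop 3: indeg[0]->1; indeg[1]->0; indeg[4]->2 | ready=[1] | order so far=[2, 3]
  pop 1: indeg[0]->0; indeg[4]->1 | ready=[0] | order so far=[2, 3, 1]
  pop 0: indeg[4]->0 | ready=[4] | order so far=[2, 3, 1, 0]
  pop 4: no out-edges | ready=[] | order so far=[2, 3, 1, 0, 4]
New canonical toposort: [2, 3, 1, 0, 4]
Compare positions:
  Node 0: index 3 -> 3 (same)
  Node 1: index 2 -> 2 (same)
  Node 2: index 0 -> 0 (same)
  Node 3: index 1 -> 1 (same)
  Node 4: index 4 -> 4 (same)
Nodes that changed position: none

Answer: none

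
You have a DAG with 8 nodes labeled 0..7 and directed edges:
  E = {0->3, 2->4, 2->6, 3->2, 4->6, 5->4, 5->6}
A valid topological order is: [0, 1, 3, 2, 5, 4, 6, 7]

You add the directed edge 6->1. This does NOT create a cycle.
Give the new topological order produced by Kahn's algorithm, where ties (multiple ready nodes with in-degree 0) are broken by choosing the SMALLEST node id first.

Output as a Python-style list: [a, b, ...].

Old toposort: [0, 1, 3, 2, 5, 4, 6, 7]
Added edge: 6->1
Position of 6 (6) > position of 1 (1). Must reorder: 6 must now come before 1.
Run Kahn's algorithm (break ties by smallest node id):
  initial in-degrees: [0, 1, 1, 1, 2, 0, 3, 0]
  ready (indeg=0): [0, 5, 7]
  pop 0: indeg[3]->0 | ready=[3, 5, 7] | order so far=[0]
  pop 3: indeg[2]->0 | ready=[2, 5, 7] | order so far=[0, 3]
  pop 2: indeg[4]->1; indeg[6]->2 | ready=[5, 7] | order so far=[0, 3, 2]
  pop 5: indeg[4]->0; indeg[6]->1 | ready=[4, 7] | order so far=[0, 3, 2, 5]
  pop 4: indeg[6]->0 | ready=[6, 7] | order so far=[0, 3, 2, 5, 4]
  pop 6: indeg[1]->0 | ready=[1, 7] | order so far=[0, 3, 2, 5, 4, 6]
  pop 1: no out-edges | ready=[7] | order so far=[0, 3, 2, 5, 4, 6, 1]
  pop 7: no out-edges | ready=[] | order so far=[0, 3, 2, 5, 4, 6, 1, 7]
  Result: [0, 3, 2, 5, 4, 6, 1, 7]

Answer: [0, 3, 2, 5, 4, 6, 1, 7]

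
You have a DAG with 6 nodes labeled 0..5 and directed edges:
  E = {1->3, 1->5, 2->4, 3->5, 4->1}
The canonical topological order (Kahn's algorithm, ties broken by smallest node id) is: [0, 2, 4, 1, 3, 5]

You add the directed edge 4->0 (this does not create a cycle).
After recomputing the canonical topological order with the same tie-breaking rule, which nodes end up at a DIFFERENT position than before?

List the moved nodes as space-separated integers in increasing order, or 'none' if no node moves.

Old toposort: [0, 2, 4, 1, 3, 5]
Added edge 4->0
Recompute Kahn (smallest-id tiebreak):
  initial in-degrees: [1, 1, 0, 1, 1, 2]
  ready (indeg=0): [2]
  pop 2: indeg[4]->0 | ready=[4] | order so far=[2]
  pop 4: indeg[0]->0; indeg[1]->0 | ready=[0, 1] | order so far=[2, 4]
  pop 0: no out-edges | ready=[1] | order so far=[2, 4, 0]
  pop 1: indeg[3]->0; indeg[5]->1 | ready=[3] | order so far=[2, 4, 0, 1]
  pop 3: indeg[5]->0 | ready=[5] | order so far=[2, 4, 0, 1, 3]
  pop 5: no out-edges | ready=[] | order so far=[2, 4, 0, 1, 3, 5]
New canonical toposort: [2, 4, 0, 1, 3, 5]
Compare positions:
  Node 0: index 0 -> 2 (moved)
  Node 1: index 3 -> 3 (same)
  Node 2: index 1 -> 0 (moved)
  Node 3: index 4 -> 4 (same)
  Node 4: index 2 -> 1 (moved)
  Node 5: index 5 -> 5 (same)
Nodes that changed position: 0 2 4

Answer: 0 2 4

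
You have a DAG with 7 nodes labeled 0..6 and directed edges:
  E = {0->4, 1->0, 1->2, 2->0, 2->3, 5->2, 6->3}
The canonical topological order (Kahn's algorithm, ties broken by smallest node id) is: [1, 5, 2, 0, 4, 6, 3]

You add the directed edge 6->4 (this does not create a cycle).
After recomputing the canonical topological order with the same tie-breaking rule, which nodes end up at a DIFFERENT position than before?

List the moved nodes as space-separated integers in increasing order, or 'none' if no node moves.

Answer: 3 4 6

Derivation:
Old toposort: [1, 5, 2, 0, 4, 6, 3]
Added edge 6->4
Recompute Kahn (smallest-id tiebreak):
  initial in-degrees: [2, 0, 2, 2, 2, 0, 0]
  ready (indeg=0): [1, 5, 6]
  pop 1: indeg[0]->1; indeg[2]->1 | ready=[5, 6] | order so far=[1]
  pop 5: indeg[2]->0 | ready=[2, 6] | order so far=[1, 5]
  pop 2: indeg[0]->0; indeg[3]->1 | ready=[0, 6] | order so far=[1, 5, 2]
  pop 0: indeg[4]->1 | ready=[6] | order so far=[1, 5, 2, 0]
  pop 6: indeg[3]->0; indeg[4]->0 | ready=[3, 4] | order so far=[1, 5, 2, 0, 6]
  pop 3: no out-edges | ready=[4] | order so far=[1, 5, 2, 0, 6, 3]
  pop 4: no out-edges | ready=[] | order so far=[1, 5, 2, 0, 6, 3, 4]
New canonical toposort: [1, 5, 2, 0, 6, 3, 4]
Compare positions:
  Node 0: index 3 -> 3 (same)
  Node 1: index 0 -> 0 (same)
  Node 2: index 2 -> 2 (same)
  Node 3: index 6 -> 5 (moved)
  Node 4: index 4 -> 6 (moved)
  Node 5: index 1 -> 1 (same)
  Node 6: index 5 -> 4 (moved)
Nodes that changed position: 3 4 6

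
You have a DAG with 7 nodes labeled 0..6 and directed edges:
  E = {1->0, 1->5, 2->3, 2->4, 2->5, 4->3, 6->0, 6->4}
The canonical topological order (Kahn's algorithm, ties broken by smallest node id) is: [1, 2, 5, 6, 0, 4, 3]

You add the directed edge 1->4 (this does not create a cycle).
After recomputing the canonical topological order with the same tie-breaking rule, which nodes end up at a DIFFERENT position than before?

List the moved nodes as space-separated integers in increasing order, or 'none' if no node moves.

Answer: none

Derivation:
Old toposort: [1, 2, 5, 6, 0, 4, 3]
Added edge 1->4
Recompute Kahn (smallest-id tiebreak):
  initial in-degrees: [2, 0, 0, 2, 3, 2, 0]
  ready (indeg=0): [1, 2, 6]
  pop 1: indeg[0]->1; indeg[4]->2; indeg[5]->1 | ready=[2, 6] | order so far=[1]
  pop 2: indeg[3]->1; indeg[4]->1; indeg[5]->0 | ready=[5, 6] | order so far=[1, 2]
  pop 5: no out-edges | ready=[6] | order so far=[1, 2, 5]
  pop 6: indeg[0]->0; indeg[4]->0 | ready=[0, 4] | order so far=[1, 2, 5, 6]
  pop 0: no out-edges | ready=[4] | order so far=[1, 2, 5, 6, 0]
  pop 4: indeg[3]->0 | ready=[3] | order so far=[1, 2, 5, 6, 0, 4]
  pop 3: no out-edges | ready=[] | order so far=[1, 2, 5, 6, 0, 4, 3]
New canonical toposort: [1, 2, 5, 6, 0, 4, 3]
Compare positions:
  Node 0: index 4 -> 4 (same)
  Node 1: index 0 -> 0 (same)
  Node 2: index 1 -> 1 (same)
  Node 3: index 6 -> 6 (same)
  Node 4: index 5 -> 5 (same)
  Node 5: index 2 -> 2 (same)
  Node 6: index 3 -> 3 (same)
Nodes that changed position: none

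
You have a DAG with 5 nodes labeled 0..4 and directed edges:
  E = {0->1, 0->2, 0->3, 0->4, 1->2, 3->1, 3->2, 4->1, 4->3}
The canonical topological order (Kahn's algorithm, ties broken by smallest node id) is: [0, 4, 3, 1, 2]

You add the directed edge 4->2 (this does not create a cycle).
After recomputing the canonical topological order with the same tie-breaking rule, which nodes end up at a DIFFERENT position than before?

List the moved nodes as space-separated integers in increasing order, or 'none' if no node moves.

Answer: none

Derivation:
Old toposort: [0, 4, 3, 1, 2]
Added edge 4->2
Recompute Kahn (smallest-id tiebreak):
  initial in-degrees: [0, 3, 4, 2, 1]
  ready (indeg=0): [0]
  pop 0: indeg[1]->2; indeg[2]->3; indeg[3]->1; indeg[4]->0 | ready=[4] | order so far=[0]
  pop 4: indeg[1]->1; indeg[2]->2; indeg[3]->0 | ready=[3] | order so far=[0, 4]
  pop 3: indeg[1]->0; indeg[2]->1 | ready=[1] | order so far=[0, 4, 3]
  pop 1: indeg[2]->0 | ready=[2] | order so far=[0, 4, 3, 1]
  pop 2: no out-edges | ready=[] | order so far=[0, 4, 3, 1, 2]
New canonical toposort: [0, 4, 3, 1, 2]
Compare positions:
  Node 0: index 0 -> 0 (same)
  Node 1: index 3 -> 3 (same)
  Node 2: index 4 -> 4 (same)
  Node 3: index 2 -> 2 (same)
  Node 4: index 1 -> 1 (same)
Nodes that changed position: none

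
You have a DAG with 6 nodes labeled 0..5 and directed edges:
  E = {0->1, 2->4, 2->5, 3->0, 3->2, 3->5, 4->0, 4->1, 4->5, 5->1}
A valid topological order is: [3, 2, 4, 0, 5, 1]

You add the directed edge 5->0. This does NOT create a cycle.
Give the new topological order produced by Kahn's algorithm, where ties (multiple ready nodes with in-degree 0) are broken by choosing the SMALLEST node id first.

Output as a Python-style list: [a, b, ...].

Answer: [3, 2, 4, 5, 0, 1]

Derivation:
Old toposort: [3, 2, 4, 0, 5, 1]
Added edge: 5->0
Position of 5 (4) > position of 0 (3). Must reorder: 5 must now come before 0.
Run Kahn's algorithm (break ties by smallest node id):
  initial in-degrees: [3, 3, 1, 0, 1, 3]
  ready (indeg=0): [3]
  pop 3: indeg[0]->2; indeg[2]->0; indeg[5]->2 | ready=[2] | order so far=[3]
  pop 2: indeg[4]->0; indeg[5]->1 | ready=[4] | order so far=[3, 2]
  pop 4: indeg[0]->1; indeg[1]->2; indeg[5]->0 | ready=[5] | order so far=[3, 2, 4]
  pop 5: indeg[0]->0; indeg[1]->1 | ready=[0] | order so far=[3, 2, 4, 5]
  pop 0: indeg[1]->0 | ready=[1] | order so far=[3, 2, 4, 5, 0]
  pop 1: no out-edges | ready=[] | order so far=[3, 2, 4, 5, 0, 1]
  Result: [3, 2, 4, 5, 0, 1]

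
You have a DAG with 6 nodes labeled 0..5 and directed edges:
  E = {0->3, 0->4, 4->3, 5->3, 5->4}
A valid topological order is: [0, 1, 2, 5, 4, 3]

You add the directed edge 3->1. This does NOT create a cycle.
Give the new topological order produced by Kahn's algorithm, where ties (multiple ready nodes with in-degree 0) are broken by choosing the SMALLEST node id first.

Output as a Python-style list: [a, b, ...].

Old toposort: [0, 1, 2, 5, 4, 3]
Added edge: 3->1
Position of 3 (5) > position of 1 (1). Must reorder: 3 must now come before 1.
Run Kahn's algorithm (break ties by smallest node id):
  initial in-degrees: [0, 1, 0, 3, 2, 0]
  ready (indeg=0): [0, 2, 5]
  pop 0: indeg[3]->2; indeg[4]->1 | ready=[2, 5] | order so far=[0]
  pop 2: no out-edges | ready=[5] | order so far=[0, 2]
  pop 5: indeg[3]->1; indeg[4]->0 | ready=[4] | order so far=[0, 2, 5]
  pop 4: indeg[3]->0 | ready=[3] | order so far=[0, 2, 5, 4]
  pop 3: indeg[1]->0 | ready=[1] | order so far=[0, 2, 5, 4, 3]
  pop 1: no out-edges | ready=[] | order so far=[0, 2, 5, 4, 3, 1]
  Result: [0, 2, 5, 4, 3, 1]

Answer: [0, 2, 5, 4, 3, 1]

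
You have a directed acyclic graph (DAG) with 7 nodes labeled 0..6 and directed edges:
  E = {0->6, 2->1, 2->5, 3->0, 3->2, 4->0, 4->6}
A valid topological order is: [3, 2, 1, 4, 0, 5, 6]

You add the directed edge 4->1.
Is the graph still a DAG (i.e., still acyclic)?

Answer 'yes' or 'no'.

Answer: yes

Derivation:
Given toposort: [3, 2, 1, 4, 0, 5, 6]
Position of 4: index 3; position of 1: index 2
New edge 4->1: backward (u after v in old order)
Backward edge: old toposort is now invalid. Check if this creates a cycle.
Does 1 already reach 4? Reachable from 1: [1]. NO -> still a DAG (reorder needed).
Still a DAG? yes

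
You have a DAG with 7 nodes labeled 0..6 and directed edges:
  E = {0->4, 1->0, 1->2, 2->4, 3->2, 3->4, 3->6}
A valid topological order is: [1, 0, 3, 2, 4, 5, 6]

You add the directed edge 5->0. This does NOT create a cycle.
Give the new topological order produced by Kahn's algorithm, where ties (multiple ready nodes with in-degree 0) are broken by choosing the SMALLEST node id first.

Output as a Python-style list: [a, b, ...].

Old toposort: [1, 0, 3, 2, 4, 5, 6]
Added edge: 5->0
Position of 5 (5) > position of 0 (1). Must reorder: 5 must now come before 0.
Run Kahn's algorithm (break ties by smallest node id):
  initial in-degrees: [2, 0, 2, 0, 3, 0, 1]
  ready (indeg=0): [1, 3, 5]
  pop 1: indeg[0]->1; indeg[2]->1 | ready=[3, 5] | order so far=[1]
  pop 3: indeg[2]->0; indeg[4]->2; indeg[6]->0 | ready=[2, 5, 6] | order so far=[1, 3]
  pop 2: indeg[4]->1 | ready=[5, 6] | order so far=[1, 3, 2]
  pop 5: indeg[0]->0 | ready=[0, 6] | order so far=[1, 3, 2, 5]
  pop 0: indeg[4]->0 | ready=[4, 6] | order so far=[1, 3, 2, 5, 0]
  pop 4: no out-edges | ready=[6] | order so far=[1, 3, 2, 5, 0, 4]
  pop 6: no out-edges | ready=[] | order so far=[1, 3, 2, 5, 0, 4, 6]
  Result: [1, 3, 2, 5, 0, 4, 6]

Answer: [1, 3, 2, 5, 0, 4, 6]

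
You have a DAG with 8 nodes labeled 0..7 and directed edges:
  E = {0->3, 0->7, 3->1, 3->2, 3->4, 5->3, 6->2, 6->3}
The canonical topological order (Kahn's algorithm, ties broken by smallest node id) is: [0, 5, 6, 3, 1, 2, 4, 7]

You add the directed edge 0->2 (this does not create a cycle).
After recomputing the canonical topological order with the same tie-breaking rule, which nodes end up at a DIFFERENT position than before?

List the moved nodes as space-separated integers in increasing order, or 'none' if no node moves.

Answer: none

Derivation:
Old toposort: [0, 5, 6, 3, 1, 2, 4, 7]
Added edge 0->2
Recompute Kahn (smallest-id tiebreak):
  initial in-degrees: [0, 1, 3, 3, 1, 0, 0, 1]
  ready (indeg=0): [0, 5, 6]
  pop 0: indeg[2]->2; indeg[3]->2; indeg[7]->0 | ready=[5, 6, 7] | order so far=[0]
  pop 5: indeg[3]->1 | ready=[6, 7] | order so far=[0, 5]
  pop 6: indeg[2]->1; indeg[3]->0 | ready=[3, 7] | order so far=[0, 5, 6]
  pop 3: indeg[1]->0; indeg[2]->0; indeg[4]->0 | ready=[1, 2, 4, 7] | order so far=[0, 5, 6, 3]
  pop 1: no out-edges | ready=[2, 4, 7] | order so far=[0, 5, 6, 3, 1]
  pop 2: no out-edges | ready=[4, 7] | order so far=[0, 5, 6, 3, 1, 2]
  pop 4: no out-edges | ready=[7] | order so far=[0, 5, 6, 3, 1, 2, 4]
  pop 7: no out-edges | ready=[] | order so far=[0, 5, 6, 3, 1, 2, 4, 7]
New canonical toposort: [0, 5, 6, 3, 1, 2, 4, 7]
Compare positions:
  Node 0: index 0 -> 0 (same)
  Node 1: index 4 -> 4 (same)
  Node 2: index 5 -> 5 (same)
  Node 3: index 3 -> 3 (same)
  Node 4: index 6 -> 6 (same)
  Node 5: index 1 -> 1 (same)
  Node 6: index 2 -> 2 (same)
  Node 7: index 7 -> 7 (same)
Nodes that changed position: none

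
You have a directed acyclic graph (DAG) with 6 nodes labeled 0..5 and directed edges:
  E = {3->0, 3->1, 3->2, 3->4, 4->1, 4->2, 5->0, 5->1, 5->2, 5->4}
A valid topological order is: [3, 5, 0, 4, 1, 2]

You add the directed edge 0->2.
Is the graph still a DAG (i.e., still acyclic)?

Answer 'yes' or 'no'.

Answer: yes

Derivation:
Given toposort: [3, 5, 0, 4, 1, 2]
Position of 0: index 2; position of 2: index 5
New edge 0->2: forward
Forward edge: respects the existing order. Still a DAG, same toposort still valid.
Still a DAG? yes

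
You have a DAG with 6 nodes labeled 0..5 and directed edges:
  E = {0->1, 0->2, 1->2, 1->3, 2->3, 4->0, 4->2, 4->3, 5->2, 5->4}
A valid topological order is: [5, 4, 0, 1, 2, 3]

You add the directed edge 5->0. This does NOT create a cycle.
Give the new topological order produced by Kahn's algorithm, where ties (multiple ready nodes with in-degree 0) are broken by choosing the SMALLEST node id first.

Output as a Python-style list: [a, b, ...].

Answer: [5, 4, 0, 1, 2, 3]

Derivation:
Old toposort: [5, 4, 0, 1, 2, 3]
Added edge: 5->0
Position of 5 (0) < position of 0 (2). Old order still valid.
Run Kahn's algorithm (break ties by smallest node id):
  initial in-degrees: [2, 1, 4, 3, 1, 0]
  ready (indeg=0): [5]
  pop 5: indeg[0]->1; indeg[2]->3; indeg[4]->0 | ready=[4] | order so far=[5]
  pop 4: indeg[0]->0; indeg[2]->2; indeg[3]->2 | ready=[0] | order so far=[5, 4]
  pop 0: indeg[1]->0; indeg[2]->1 | ready=[1] | order so far=[5, 4, 0]
  pop 1: indeg[2]->0; indeg[3]->1 | ready=[2] | order so far=[5, 4, 0, 1]
  pop 2: indeg[3]->0 | ready=[3] | order so far=[5, 4, 0, 1, 2]
  pop 3: no out-edges | ready=[] | order so far=[5, 4, 0, 1, 2, 3]
  Result: [5, 4, 0, 1, 2, 3]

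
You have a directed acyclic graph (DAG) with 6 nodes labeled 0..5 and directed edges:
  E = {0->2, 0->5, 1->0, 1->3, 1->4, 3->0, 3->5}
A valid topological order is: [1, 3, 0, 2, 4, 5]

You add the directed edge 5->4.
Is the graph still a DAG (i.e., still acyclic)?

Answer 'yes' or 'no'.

Given toposort: [1, 3, 0, 2, 4, 5]
Position of 5: index 5; position of 4: index 4
New edge 5->4: backward (u after v in old order)
Backward edge: old toposort is now invalid. Check if this creates a cycle.
Does 4 already reach 5? Reachable from 4: [4]. NO -> still a DAG (reorder needed).
Still a DAG? yes

Answer: yes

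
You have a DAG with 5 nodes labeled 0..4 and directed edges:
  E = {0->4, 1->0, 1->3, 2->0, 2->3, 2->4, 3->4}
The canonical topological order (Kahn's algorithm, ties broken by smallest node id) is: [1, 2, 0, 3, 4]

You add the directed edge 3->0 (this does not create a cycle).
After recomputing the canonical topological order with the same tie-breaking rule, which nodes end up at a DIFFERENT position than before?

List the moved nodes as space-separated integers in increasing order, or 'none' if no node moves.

Old toposort: [1, 2, 0, 3, 4]
Added edge 3->0
Recompute Kahn (smallest-id tiebreak):
  initial in-degrees: [3, 0, 0, 2, 3]
  ready (indeg=0): [1, 2]
  pop 1: indeg[0]->2; indeg[3]->1 | ready=[2] | order so far=[1]
  pop 2: indeg[0]->1; indeg[3]->0; indeg[4]->2 | ready=[3] | order so far=[1, 2]
  pop 3: indeg[0]->0; indeg[4]->1 | ready=[0] | order so far=[1, 2, 3]
  pop 0: indeg[4]->0 | ready=[4] | order so far=[1, 2, 3, 0]
  pop 4: no out-edges | ready=[] | order so far=[1, 2, 3, 0, 4]
New canonical toposort: [1, 2, 3, 0, 4]
Compare positions:
  Node 0: index 2 -> 3 (moved)
  Node 1: index 0 -> 0 (same)
  Node 2: index 1 -> 1 (same)
  Node 3: index 3 -> 2 (moved)
  Node 4: index 4 -> 4 (same)
Nodes that changed position: 0 3

Answer: 0 3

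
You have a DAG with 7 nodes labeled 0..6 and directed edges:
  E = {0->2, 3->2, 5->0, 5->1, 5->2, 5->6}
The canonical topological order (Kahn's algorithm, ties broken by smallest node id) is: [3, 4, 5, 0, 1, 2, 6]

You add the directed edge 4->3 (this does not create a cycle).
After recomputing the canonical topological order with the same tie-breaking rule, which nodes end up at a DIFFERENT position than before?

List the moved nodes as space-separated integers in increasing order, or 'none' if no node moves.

Old toposort: [3, 4, 5, 0, 1, 2, 6]
Added edge 4->3
Recompute Kahn (smallest-id tiebreak):
  initial in-degrees: [1, 1, 3, 1, 0, 0, 1]
  ready (indeg=0): [4, 5]
  pop 4: indeg[3]->0 | ready=[3, 5] | order so far=[4]
  pop 3: indeg[2]->2 | ready=[5] | order so far=[4, 3]
  pop 5: indeg[0]->0; indeg[1]->0; indeg[2]->1; indeg[6]->0 | ready=[0, 1, 6] | order so far=[4, 3, 5]
  pop 0: indeg[2]->0 | ready=[1, 2, 6] | order so far=[4, 3, 5, 0]
  pop 1: no out-edges | ready=[2, 6] | order so far=[4, 3, 5, 0, 1]
  pop 2: no out-edges | ready=[6] | order so far=[4, 3, 5, 0, 1, 2]
  pop 6: no out-edges | ready=[] | order so far=[4, 3, 5, 0, 1, 2, 6]
New canonical toposort: [4, 3, 5, 0, 1, 2, 6]
Compare positions:
  Node 0: index 3 -> 3 (same)
  Node 1: index 4 -> 4 (same)
  Node 2: index 5 -> 5 (same)
  Node 3: index 0 -> 1 (moved)
  Node 4: index 1 -> 0 (moved)
  Node 5: index 2 -> 2 (same)
  Node 6: index 6 -> 6 (same)
Nodes that changed position: 3 4

Answer: 3 4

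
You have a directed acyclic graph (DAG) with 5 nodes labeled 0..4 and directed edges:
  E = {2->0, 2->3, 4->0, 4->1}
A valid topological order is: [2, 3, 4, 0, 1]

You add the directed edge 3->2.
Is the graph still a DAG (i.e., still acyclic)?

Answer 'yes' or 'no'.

Given toposort: [2, 3, 4, 0, 1]
Position of 3: index 1; position of 2: index 0
New edge 3->2: backward (u after v in old order)
Backward edge: old toposort is now invalid. Check if this creates a cycle.
Does 2 already reach 3? Reachable from 2: [0, 2, 3]. YES -> cycle!
Still a DAG? no

Answer: no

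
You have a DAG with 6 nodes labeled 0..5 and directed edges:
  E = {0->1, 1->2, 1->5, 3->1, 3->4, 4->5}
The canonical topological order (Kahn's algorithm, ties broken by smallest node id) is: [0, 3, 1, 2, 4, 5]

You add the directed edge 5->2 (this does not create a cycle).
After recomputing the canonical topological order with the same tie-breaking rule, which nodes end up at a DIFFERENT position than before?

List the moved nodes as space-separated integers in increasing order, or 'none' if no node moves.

Old toposort: [0, 3, 1, 2, 4, 5]
Added edge 5->2
Recompute Kahn (smallest-id tiebreak):
  initial in-degrees: [0, 2, 2, 0, 1, 2]
  ready (indeg=0): [0, 3]
  pop 0: indeg[1]->1 | ready=[3] | order so far=[0]
  pop 3: indeg[1]->0; indeg[4]->0 | ready=[1, 4] | order so far=[0, 3]
  pop 1: indeg[2]->1; indeg[5]->1 | ready=[4] | order so far=[0, 3, 1]
  pop 4: indeg[5]->0 | ready=[5] | order so far=[0, 3, 1, 4]
  pop 5: indeg[2]->0 | ready=[2] | order so far=[0, 3, 1, 4, 5]
  pop 2: no out-edges | ready=[] | order so far=[0, 3, 1, 4, 5, 2]
New canonical toposort: [0, 3, 1, 4, 5, 2]
Compare positions:
  Node 0: index 0 -> 0 (same)
  Node 1: index 2 -> 2 (same)
  Node 2: index 3 -> 5 (moved)
  Node 3: index 1 -> 1 (same)
  Node 4: index 4 -> 3 (moved)
  Node 5: index 5 -> 4 (moved)
Nodes that changed position: 2 4 5

Answer: 2 4 5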